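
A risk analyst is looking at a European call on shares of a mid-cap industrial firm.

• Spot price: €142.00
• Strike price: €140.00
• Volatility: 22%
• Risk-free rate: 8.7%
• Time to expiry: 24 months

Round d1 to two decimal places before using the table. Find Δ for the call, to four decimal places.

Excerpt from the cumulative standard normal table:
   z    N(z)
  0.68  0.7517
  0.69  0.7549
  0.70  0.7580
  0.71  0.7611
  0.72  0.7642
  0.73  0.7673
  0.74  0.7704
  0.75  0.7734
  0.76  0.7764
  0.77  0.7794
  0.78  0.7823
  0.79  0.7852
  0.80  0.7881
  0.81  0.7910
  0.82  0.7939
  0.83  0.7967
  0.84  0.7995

0.7764

σ√T = 0.22·√2 = 0.3111
ln(S/K) + (r + σ²/2)T = ln(142/140) + (0.087 + 0.22²/2)·2 = 0.0142 + 0.2224 = 0.2366
d₁ = 0.2366 / 0.3111 = 0.7604 → 0.76
N(d₁) = N(0.76) = 0.7764
Δ_call = N(d₁) = 0.7764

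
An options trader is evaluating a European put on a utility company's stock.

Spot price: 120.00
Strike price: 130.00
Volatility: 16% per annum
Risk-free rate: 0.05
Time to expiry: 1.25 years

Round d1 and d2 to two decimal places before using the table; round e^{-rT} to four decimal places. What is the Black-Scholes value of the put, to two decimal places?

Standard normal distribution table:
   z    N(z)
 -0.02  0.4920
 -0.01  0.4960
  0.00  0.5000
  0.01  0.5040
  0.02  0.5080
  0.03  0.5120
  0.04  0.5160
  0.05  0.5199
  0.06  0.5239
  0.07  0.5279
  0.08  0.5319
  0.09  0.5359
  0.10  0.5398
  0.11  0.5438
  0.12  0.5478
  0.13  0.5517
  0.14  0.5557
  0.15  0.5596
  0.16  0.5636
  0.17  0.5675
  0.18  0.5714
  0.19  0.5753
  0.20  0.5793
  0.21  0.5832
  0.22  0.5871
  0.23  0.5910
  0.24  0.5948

9.78

σ√T = 0.16·√1.25 = 0.1789
ln(S/K) + (r + σ²/2)T = ln(120/130) + (0.05 + 0.16²/2)·1.25 = -0.0800 + 0.0785 = -0.0015
d₁ = -0.0015 / 0.1789 = -0.0086 → -0.01
d₂ = d₁ − σ√T = -0.0086 − 0.1789 = -0.1875 → -0.19
e^(−rT) = e^(−0.05·1.25) = 0.9394
N(−d₂) = N(0.19) = 0.5753;  N(−d₁) = N(0.01) = 0.5040
P = 130·0.9394·0.5753 − 120·0.5040 = 70.2568 − 60.4800 = 9.7768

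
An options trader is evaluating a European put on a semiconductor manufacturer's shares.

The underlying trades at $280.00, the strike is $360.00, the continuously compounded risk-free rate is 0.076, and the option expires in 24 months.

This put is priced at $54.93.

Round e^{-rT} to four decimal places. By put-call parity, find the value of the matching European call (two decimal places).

e^(−rT) = e^(−0.076·2) = 0.8590
Put-call parity: C − P = S − K·e^(−rT) = 280 − 360·0.8590 = 280 − 309.2400 = -29.2400
C = P + (C − P) = 54.93 + (-29.2400) = 25.6900

$25.69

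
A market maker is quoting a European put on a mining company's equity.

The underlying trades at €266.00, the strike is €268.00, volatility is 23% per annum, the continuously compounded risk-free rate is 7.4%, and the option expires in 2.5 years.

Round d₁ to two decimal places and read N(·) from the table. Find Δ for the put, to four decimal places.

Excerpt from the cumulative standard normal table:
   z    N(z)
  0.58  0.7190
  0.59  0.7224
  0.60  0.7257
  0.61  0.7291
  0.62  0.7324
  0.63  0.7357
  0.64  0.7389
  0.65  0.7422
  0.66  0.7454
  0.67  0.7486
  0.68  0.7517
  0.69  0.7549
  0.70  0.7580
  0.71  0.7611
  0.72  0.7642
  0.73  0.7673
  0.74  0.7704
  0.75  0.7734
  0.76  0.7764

-0.2514

T = 2.5;  σ√T = 0.3637
d₁ = [ln(266/268) + (0.074 + 0.23²/2)·2.5] / 0.3637 = [-0.0075 + 0.2511] / 0.3637 = 0.6699 ⇒ 0.67
N(d₁) = N(0.67) = 0.7486
Δ_put = N(d₁) − 1 = 0.7486 − 1 = -0.2514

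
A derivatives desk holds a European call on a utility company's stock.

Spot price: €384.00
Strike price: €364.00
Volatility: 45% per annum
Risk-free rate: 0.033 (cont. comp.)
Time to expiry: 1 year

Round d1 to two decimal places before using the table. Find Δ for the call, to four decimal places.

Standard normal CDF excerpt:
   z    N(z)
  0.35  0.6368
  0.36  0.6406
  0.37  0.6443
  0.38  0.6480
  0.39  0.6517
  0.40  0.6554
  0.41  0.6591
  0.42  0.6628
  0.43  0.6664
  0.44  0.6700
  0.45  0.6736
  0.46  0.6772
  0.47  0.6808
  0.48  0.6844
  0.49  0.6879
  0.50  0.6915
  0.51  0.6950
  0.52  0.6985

0.6628

σ√T = 0.45·√1 = 0.4500
d₁ = [ln(384/364) + (0.033 + ½·0.45²)·1] / (σ√T) = (0.0535 + 0.1343) / 0.4500 = 0.4172 → 0.42
N(d₁) = N(0.42) = 0.6628
Δ_call = N(d₁) = 0.6628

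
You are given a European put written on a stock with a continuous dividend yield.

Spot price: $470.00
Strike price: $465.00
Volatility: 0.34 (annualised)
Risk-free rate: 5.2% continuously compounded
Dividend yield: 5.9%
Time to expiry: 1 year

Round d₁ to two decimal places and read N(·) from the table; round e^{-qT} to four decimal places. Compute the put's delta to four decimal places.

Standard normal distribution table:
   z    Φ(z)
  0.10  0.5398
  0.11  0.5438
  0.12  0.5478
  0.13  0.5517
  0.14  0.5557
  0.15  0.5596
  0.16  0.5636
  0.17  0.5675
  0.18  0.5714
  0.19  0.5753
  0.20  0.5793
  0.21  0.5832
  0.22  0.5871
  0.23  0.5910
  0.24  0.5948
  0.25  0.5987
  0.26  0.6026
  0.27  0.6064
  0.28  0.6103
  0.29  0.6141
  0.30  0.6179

T = 1;  σ√T = 0.3400
d₁ = [ln(470/465) + (0.052 − 0.059 + 0.34²/2)·1] / 0.3400 = [0.0107 + 0.0508] / 0.3400 = 0.1809 → 0.18
N(d₁) = N(0.18) = 0.5714
Δ_put = exp(−qT)·(N(d₁) − 1) = 0.9427·(0.5714 − 1) = -0.4040

-0.4040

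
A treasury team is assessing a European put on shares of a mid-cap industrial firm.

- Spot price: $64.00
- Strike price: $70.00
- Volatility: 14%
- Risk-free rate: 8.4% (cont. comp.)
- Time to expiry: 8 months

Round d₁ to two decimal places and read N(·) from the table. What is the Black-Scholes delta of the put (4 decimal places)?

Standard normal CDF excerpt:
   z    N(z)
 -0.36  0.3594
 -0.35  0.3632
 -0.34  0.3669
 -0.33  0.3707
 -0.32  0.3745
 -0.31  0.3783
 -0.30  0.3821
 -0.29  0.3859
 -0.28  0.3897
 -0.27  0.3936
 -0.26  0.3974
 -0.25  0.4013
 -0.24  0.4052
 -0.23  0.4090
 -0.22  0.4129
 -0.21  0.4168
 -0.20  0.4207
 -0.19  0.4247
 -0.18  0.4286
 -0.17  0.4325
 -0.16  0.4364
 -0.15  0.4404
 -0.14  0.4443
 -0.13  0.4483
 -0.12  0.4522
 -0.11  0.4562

-0.5948

σ√T = 0.14·√0.6667 = 0.1143
ln(S/K) + (r + σ²/2)T = ln(64/70) + (0.084 + 0.14²/2)·0.6667 = -0.0896 + 0.0625 = -0.0271
d₁ = -0.0271 / 0.1143 = -0.2369 which rounds to -0.24
N(d₁) = N(-0.24) = 0.4052
Δ_put = N(d₁) − 1 = 0.4052 − 1 = -0.5948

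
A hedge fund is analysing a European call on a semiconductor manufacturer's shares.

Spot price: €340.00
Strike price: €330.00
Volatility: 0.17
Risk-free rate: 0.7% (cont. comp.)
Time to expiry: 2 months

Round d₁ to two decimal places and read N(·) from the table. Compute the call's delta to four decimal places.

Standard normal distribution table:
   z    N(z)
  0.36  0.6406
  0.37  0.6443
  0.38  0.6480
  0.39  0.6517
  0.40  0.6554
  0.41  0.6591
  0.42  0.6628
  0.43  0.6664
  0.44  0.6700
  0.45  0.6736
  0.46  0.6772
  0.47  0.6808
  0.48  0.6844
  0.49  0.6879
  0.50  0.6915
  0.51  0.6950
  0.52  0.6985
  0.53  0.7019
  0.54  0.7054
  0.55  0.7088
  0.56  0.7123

0.6844

T = 0.1667;  σ√T = 0.0694
d₁ = [ln(340/330) + (0.007 + 0.17²/2)·0.1667] / 0.0694 = [0.0299 + 0.0036] / 0.0694 = 0.4817 → 0.48
N(d₁) = N(0.48) = 0.6844
Δ_call = N(d₁) = 0.6844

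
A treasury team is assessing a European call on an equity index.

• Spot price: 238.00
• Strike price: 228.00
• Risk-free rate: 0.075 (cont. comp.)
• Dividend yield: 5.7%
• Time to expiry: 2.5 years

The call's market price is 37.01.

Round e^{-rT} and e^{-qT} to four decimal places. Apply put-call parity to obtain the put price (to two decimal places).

exp(−qT) = exp(−0.057·2.5) = 0.8672;  exp(−rT) = exp(−0.075·2.5) = 0.8290
Put-call parity: C − P = S·e^(−qT) − K·e^(−rT) = 238·0.8672 − 228·0.8290 = 206.3936 − 189.0120 = 17.3816
P = C − (C − P) = 37.01 − (17.3816) = 19.6284

19.63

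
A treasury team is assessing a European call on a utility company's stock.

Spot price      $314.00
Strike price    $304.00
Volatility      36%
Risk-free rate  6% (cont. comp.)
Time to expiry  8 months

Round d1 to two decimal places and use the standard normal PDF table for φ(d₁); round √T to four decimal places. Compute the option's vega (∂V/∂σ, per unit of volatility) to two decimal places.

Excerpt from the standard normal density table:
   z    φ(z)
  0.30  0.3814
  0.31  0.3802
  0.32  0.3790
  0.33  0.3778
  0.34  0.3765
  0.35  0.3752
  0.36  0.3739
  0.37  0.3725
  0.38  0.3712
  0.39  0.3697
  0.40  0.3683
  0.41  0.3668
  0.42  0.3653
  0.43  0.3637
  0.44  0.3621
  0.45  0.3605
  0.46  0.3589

94.78

σ√T = 0.36·√0.6667 = 0.2939
ln(S/K) + (r + σ²/2)T = ln(314/304) + (0.06 + 0.36²/2)·0.6667 = 0.0324 + 0.0832 = 0.1156
d₁ = 0.1156 / 0.2939 = 0.3932 which rounds to 0.39
√T = √0.6667 = 0.8165
φ(d₁) = φ(0.39) = 0.3697
vega = S·φ(d₁)·√T = 314·0.3697·0.8165 = 94.7841
(Vega is the same for a European call and put with the same parameters.)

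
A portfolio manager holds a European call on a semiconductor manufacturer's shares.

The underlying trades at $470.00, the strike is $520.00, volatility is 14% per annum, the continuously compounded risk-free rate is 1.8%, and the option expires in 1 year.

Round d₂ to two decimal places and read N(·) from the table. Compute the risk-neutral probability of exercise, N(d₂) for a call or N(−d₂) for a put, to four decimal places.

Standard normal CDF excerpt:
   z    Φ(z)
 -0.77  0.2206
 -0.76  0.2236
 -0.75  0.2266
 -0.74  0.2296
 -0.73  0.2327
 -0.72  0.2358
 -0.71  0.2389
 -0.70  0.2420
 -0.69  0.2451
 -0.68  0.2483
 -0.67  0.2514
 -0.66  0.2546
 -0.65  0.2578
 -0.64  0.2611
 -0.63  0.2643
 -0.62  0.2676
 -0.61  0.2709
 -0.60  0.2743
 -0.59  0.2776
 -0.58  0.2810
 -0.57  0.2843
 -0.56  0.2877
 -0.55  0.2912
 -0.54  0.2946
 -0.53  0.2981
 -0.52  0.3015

σ√T = 0.14·√1 = 0.1400
ln(S/K) + (r + σ²/2)T = ln(470/520) + (0.018 + 0.14²/2)·1 = -0.1011 + 0.0278 = -0.0733
d₁ = -0.0733 / 0.1400 = -0.5235 → -0.52
d₂ = d₁ − σ√T = -0.5235 − 0.1400 = -0.6635 → -0.66
Risk-neutral Pr[S_T > K] = N(d₂) = N(-0.66) = 0.2546

0.2546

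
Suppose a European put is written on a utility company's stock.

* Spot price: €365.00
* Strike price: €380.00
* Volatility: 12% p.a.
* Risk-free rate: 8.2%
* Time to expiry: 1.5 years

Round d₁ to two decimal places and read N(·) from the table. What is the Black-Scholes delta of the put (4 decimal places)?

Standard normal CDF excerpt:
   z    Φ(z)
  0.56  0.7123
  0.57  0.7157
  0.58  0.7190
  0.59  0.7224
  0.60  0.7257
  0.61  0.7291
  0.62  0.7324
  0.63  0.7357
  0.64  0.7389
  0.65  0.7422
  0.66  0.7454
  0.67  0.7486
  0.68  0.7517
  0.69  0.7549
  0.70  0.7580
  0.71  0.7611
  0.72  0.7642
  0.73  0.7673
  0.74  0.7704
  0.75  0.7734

σ√T = 0.12 × 1.2247 = 0.1470
d₁ = [ln(365/380) + (0.082 + 0.12²/2)·1.5] / 0.1470 = [-0.0403 + 0.1338] / 0.1470 = 0.6364 which rounds to 0.64
N(d₁) = N(0.64) = 0.7389
Δ_put = N(d₁) − 1 = 0.7389 − 1 = -0.2611

-0.2611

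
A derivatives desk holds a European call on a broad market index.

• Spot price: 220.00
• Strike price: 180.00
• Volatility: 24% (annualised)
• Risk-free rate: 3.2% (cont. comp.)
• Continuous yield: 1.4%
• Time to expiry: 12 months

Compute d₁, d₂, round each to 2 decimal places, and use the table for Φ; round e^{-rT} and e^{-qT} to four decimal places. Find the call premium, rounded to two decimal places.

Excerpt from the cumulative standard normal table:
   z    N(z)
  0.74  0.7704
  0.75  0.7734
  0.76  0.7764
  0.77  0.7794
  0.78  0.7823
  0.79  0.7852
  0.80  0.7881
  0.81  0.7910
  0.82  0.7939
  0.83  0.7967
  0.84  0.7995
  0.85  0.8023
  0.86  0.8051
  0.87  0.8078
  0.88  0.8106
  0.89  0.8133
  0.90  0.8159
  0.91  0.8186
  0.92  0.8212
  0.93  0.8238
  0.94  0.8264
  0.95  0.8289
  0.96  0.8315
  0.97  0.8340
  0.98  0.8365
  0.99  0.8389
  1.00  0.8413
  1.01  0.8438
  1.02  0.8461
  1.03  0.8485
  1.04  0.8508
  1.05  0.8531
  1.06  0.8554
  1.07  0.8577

47.19

σ√T = 0.24·√1 = 0.2400
d₁ = [ln(220/180) + (0.032 − 0.014 + ½·0.24²)·1] / (σ√T) = (0.2007 + 0.0468) / 0.2400 = 1.0311 which rounds to 1.03
d₂ = 1.0311 − 0.2400 = 0.7911 which rounds to 0.79
exp(−qT) = exp(−0.014·1) = 0.9861;  exp(−rT) = exp(−0.032·1) = 0.9685
C = 220·0.9861·N(1.03) − 180·0.9685·N(0.79) = 220·0.9861·0.8485 − 180·0.9685·0.7852 = 184.0753 − 136.8839 = 47.1914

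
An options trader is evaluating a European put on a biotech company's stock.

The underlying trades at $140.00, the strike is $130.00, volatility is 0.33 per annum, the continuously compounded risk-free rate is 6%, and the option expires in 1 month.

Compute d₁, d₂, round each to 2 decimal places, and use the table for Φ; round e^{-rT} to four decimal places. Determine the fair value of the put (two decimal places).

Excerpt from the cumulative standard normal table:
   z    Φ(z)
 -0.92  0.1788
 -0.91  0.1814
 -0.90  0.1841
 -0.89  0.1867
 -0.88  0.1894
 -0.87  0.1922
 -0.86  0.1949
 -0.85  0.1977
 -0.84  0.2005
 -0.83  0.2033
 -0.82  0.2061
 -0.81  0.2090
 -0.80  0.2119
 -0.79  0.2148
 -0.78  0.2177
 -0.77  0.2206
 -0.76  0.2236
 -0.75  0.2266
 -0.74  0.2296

σ√T = 0.33 × 0.2887 = 0.0953
d₁ = [ln(140/130) + (0.06 + ½·0.33²)·0.08333] / (σ√T) = (0.0741 + 0.0095) / 0.0953 = 0.8780 → 0.88
d₂ = 0.8780 − 0.0953 = 0.7828 → 0.78
exp(−rT) = exp(−0.06·0.08333) = 0.9950
N(−d₂) = N(-0.78) = 0.2177;  N(−d₁) = N(-0.88) = 0.1894
P = 130·0.9950·0.2177 − 140·0.1894 = 28.1595 − 26.5160 = 1.6435

$1.64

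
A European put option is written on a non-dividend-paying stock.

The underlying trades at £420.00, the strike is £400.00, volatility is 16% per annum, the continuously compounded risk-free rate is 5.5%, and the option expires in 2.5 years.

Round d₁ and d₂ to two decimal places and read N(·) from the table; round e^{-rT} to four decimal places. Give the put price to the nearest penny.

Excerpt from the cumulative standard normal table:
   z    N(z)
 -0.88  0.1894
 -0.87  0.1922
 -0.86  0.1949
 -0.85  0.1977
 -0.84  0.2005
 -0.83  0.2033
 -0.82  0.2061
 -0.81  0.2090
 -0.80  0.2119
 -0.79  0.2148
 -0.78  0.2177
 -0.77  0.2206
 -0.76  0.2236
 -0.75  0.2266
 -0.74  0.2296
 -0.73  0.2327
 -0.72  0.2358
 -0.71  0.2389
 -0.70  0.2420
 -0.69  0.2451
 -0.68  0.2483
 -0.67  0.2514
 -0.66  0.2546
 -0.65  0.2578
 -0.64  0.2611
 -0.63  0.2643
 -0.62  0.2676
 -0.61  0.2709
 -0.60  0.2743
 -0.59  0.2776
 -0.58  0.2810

σ√T = 0.16·√2.5 = 0.2530
d₁ = [ln(420/400) + (0.055 + 0.16²/2)·2.5] / 0.2530 = [0.0488 + 0.1695] / 0.2530 = 0.8629 ⇒ 0.86
d₂ = d₁ − σ√T = 0.8629 − 0.2530 = 0.6099 ⇒ 0.61
exp(−rT) = exp(−0.055·2.5) = 0.8715
N(−d₂) = N(-0.61) = 0.2709;  N(−d₁) = N(-0.86) = 0.1949
P = 400·0.8715·0.2709 − 420·0.1949 = 94.4357 − 81.8580 = 12.5777

£12.58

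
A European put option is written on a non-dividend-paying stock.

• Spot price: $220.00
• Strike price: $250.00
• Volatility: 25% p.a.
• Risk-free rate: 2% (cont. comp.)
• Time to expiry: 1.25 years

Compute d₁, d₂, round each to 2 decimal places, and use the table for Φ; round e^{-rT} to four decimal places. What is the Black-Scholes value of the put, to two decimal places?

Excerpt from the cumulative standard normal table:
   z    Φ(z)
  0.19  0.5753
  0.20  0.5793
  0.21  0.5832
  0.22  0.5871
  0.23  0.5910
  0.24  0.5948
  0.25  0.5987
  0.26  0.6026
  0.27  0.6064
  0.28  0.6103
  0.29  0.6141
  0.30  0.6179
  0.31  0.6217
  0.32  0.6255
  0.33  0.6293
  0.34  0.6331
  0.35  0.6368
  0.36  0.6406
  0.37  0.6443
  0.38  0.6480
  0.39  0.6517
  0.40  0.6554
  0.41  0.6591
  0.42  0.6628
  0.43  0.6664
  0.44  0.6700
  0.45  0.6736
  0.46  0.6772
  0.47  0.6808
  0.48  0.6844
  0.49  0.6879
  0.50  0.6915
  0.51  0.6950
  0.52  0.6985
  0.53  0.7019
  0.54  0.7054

$39.44

σ√T = 0.25 × 1.1180 = 0.2795
d₁ = [ln(220/250) + (0.02 + 0.25²/2)·1.25] / 0.2795 = [-0.1278 + 0.0641] / 0.2795 = -0.2282 which rounds to -0.23
d₂ = d₁ − σ√T = -0.2282 − 0.2795 = -0.5077 which rounds to -0.51
exp(−rT) = exp(−0.02·1.25) = 0.9753
P = 250·0.9753·N(0.51) − 220·N(0.23) = 250·0.9753·0.6950 − 220·0.5910 = 169.4584 − 130.0200 = 39.4384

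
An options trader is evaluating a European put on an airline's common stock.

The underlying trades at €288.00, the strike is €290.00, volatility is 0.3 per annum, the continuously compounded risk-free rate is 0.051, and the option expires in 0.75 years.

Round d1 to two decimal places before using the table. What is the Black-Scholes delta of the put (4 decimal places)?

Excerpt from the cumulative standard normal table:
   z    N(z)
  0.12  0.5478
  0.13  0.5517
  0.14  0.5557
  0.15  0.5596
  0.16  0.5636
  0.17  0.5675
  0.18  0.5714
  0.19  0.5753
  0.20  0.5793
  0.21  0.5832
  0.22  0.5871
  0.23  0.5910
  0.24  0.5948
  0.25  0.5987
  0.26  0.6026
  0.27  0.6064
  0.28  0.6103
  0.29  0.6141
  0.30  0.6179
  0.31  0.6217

T = 0.75;  σ√T = 0.2598
d₁ = [ln(288/290) + (0.051 + ½·0.3²)·0.75] / (σ√T) = (-0.0069 + 0.0720) / 0.2598 = 0.2505 ⇒ 0.25
N(d₁) = N(0.25) = 0.5987
Δ_put = N(d₁) − 1 = 0.5987 − 1 = -0.4013

-0.4013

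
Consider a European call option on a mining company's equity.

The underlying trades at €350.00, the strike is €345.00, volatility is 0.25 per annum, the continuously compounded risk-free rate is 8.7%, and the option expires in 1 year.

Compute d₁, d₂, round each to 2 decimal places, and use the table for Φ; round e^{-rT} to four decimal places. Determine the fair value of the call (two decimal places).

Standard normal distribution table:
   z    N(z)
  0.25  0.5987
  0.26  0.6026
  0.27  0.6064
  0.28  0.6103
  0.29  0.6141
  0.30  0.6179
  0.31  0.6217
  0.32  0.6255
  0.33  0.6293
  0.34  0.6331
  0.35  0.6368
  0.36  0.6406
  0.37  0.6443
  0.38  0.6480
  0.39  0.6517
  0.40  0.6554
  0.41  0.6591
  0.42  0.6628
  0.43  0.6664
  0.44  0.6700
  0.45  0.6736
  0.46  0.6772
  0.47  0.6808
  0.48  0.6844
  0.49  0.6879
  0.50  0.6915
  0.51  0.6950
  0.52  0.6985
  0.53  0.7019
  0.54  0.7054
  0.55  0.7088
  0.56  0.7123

T = 1;  σ√T = 0.2500
d₁ = [ln(350/345) + (0.087 + 0.25²/2)·1] / 0.2500 = [0.0144 + 0.1182] / 0.2500 = 0.5306 ≈ 0.53
d₂ = d₁ − σ√T = 0.5306 − 0.2500 = 0.2806 ≈ 0.28
e^(−rT) = e^(−0.087·1) = 0.9167
N(d₁) = N(0.53) = 0.7019;  N(d₂) = N(0.28) = 0.6103
C = 350·0.7019 − 345·0.9167·0.6103 = 245.6650 − 193.0144 = 52.6506

€52.65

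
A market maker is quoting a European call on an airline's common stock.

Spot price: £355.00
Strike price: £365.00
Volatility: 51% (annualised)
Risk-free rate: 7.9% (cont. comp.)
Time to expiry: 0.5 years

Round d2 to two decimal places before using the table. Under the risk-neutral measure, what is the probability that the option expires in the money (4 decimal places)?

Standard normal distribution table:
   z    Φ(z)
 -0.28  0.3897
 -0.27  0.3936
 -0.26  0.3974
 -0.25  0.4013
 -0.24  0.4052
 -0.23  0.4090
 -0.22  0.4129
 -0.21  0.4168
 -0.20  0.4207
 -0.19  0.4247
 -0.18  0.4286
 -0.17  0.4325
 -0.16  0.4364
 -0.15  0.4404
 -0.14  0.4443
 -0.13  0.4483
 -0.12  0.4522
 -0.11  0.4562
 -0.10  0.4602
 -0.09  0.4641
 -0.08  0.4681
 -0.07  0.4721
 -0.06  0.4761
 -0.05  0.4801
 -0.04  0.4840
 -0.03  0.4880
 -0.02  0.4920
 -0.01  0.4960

0.4404

σ√T = 0.51·√0.5 = 0.3606
d₁ = [ln(355/365) + (0.079 + 0.51²/2)·0.5] / 0.3606 = [-0.0278 + 0.1045] / 0.3606 = 0.2128 ⇒ 0.21
d₂ = d₁ − σ√T = 0.2128 − 0.3606 = -0.1478 ⇒ -0.15
Risk-neutral Pr[S_T > K] = N(d₂) = N(-0.15) = 0.4404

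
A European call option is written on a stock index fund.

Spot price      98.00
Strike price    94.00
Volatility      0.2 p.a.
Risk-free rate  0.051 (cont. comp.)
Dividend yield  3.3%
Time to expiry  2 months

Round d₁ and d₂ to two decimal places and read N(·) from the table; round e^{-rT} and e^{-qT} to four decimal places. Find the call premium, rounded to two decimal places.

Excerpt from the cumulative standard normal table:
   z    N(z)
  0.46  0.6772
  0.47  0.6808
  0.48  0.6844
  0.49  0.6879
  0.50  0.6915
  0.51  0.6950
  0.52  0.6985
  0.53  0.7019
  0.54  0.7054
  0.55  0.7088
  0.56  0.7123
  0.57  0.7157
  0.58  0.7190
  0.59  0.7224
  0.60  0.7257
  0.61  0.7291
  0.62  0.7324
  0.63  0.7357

5.63

σ√T = 0.2·√0.1667 = 0.0816
d₁ = [ln(98/94) + (0.051 − 0.033 + 0.2²/2)·0.1667] / 0.0816 = [0.0417 + 0.0063] / 0.0816 = 0.5880 → 0.59
d₂ = d₁ − σ√T = 0.5880 − 0.0816 = 0.5063 → 0.51
e^(−qT) = e^(−0.033·0.1667) = 0.9945;  e^(−rT) = e^(−0.051·0.1667) = 0.9915
N(d₁) = N(0.59) = 0.7224;  N(d₂) = N(0.51) = 0.6950
C = 98·0.9945·0.7224 − 94·0.9915·0.6950 = 70.4058 − 64.7747 = 5.6311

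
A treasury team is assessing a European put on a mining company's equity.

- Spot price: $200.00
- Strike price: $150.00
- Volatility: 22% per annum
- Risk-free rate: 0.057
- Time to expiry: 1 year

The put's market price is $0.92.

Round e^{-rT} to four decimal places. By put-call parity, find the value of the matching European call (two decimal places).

$59.23

exp(−rT) = exp(−0.057·1) = 0.9446
Put-call parity: C − P = S − K·e^(−rT) = 200 − 150·0.9446 = 200 − 141.6900 = 58.3100
C = P + (C − P) = 0.92 + (58.3100) = 59.2300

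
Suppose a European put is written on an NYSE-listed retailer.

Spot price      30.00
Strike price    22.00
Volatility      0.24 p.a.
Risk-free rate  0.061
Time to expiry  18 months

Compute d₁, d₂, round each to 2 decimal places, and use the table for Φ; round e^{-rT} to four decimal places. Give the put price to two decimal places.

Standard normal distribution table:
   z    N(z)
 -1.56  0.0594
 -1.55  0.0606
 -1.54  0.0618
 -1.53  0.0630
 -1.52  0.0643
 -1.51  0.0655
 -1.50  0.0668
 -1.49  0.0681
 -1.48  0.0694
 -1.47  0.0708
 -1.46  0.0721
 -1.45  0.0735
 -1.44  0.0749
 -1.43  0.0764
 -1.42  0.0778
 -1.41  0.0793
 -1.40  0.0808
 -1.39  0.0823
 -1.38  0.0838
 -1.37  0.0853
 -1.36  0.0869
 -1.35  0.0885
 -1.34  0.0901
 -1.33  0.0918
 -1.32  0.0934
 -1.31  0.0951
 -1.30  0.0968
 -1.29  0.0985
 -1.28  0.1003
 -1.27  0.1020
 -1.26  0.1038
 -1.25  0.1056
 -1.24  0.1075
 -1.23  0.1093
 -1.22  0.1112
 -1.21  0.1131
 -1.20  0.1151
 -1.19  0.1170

σ√T = 0.24·√1.5 = 0.2939
d₁ = [ln(30/22) + (0.061 + ½·0.24²)·1.5] / (σ√T) = (0.3102 + 0.1347) / 0.2939 = 1.5134 which rounds to 1.51
d₂ = 1.5134 − 0.2939 = 1.2195 which rounds to 1.22
exp(−rT) = exp(−0.061·1.5) = 0.9126
N(−d₂) = N(-1.22) = 0.1112;  N(−d₁) = N(-1.51) = 0.0655
P = 22·0.9126·0.1112 − 30·0.0655 = 2.2326 − 1.9650 = 0.2676

0.27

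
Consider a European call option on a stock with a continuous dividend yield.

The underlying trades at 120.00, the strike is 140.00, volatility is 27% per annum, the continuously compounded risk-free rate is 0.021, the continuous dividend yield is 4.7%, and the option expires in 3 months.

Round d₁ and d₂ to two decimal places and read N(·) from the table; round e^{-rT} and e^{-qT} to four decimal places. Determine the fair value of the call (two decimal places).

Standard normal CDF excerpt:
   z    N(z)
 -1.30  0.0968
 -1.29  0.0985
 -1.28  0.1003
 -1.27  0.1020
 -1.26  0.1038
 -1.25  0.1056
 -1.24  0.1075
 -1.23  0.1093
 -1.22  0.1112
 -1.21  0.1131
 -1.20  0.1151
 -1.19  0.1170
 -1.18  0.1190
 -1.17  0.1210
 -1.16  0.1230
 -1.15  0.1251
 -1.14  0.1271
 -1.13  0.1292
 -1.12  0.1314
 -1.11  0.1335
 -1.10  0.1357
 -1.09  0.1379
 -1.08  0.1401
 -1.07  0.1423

1.13

T = 0.25;  σ√T = 0.1350
d₁ = [ln(120/140) + (0.021 − 0.047 + 0.27²/2)·0.25] / 0.1350 = [-0.1542 + 0.0026] / 0.1350 = -1.1225 ⇒ -1.12
d₂ = d₁ − σ√T = -1.1225 − 0.1350 = -1.2575 ⇒ -1.26
e^(−qT) = e^(−0.047·0.25) = 0.9883;  e^(−rT) = e^(−0.021·0.25) = 0.9948
N(d₁) = N(-1.12) = 0.1314;  N(d₂) = N(-1.26) = 0.1038
C = 120·0.9883·0.1314 − 140·0.9948·0.1038 = 15.5835 − 14.4564 = 1.1271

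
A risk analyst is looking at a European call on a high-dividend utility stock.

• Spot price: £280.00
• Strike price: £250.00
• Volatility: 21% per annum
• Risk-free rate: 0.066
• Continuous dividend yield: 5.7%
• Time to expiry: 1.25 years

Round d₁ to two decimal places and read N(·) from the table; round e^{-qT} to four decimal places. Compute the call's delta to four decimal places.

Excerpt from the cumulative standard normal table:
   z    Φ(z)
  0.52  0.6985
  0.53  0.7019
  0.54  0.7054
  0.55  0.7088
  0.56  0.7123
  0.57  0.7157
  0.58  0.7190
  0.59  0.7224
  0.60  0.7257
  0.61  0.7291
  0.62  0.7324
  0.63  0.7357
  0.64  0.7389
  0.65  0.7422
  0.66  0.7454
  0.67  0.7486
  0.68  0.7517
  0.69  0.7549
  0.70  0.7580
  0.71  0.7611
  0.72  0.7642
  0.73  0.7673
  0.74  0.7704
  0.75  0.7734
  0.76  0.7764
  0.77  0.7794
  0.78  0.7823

T = 1.25;  σ√T = 0.2348
d₁ = [ln(280/250) + (0.066 − 0.057 + 0.21²/2)·1.25] / 0.2348 = [0.1133 + 0.0388] / 0.2348 = 0.6480 ≈ 0.65
N(d₁) = N(0.65) = 0.7422
Δ_call = exp(−qT)·N(d₁) = 0.9312·0.7422 = 0.6911

0.6911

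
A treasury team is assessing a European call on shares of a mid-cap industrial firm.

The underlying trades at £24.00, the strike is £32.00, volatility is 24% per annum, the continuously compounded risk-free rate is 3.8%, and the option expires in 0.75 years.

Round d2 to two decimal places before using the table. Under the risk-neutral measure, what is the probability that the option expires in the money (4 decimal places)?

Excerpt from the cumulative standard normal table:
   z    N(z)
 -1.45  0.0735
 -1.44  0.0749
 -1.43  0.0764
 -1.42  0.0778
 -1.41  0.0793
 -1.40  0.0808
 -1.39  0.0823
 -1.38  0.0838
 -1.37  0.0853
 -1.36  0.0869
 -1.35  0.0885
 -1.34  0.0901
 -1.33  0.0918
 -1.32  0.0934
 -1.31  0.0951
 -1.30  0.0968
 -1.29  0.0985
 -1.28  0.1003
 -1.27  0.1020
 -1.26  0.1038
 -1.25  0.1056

σ√T = 0.24 × 0.8660 = 0.2078
d₁ = [ln(24/32) + (0.038 + 0.24²/2)·0.75] / 0.2078 = [-0.2877 + 0.0501] / 0.2078 = -1.1431 → -1.14
d₂ = d₁ − σ√T = -1.1431 − 0.2078 = -1.3509 → -1.35
Risk-neutral Pr[S_T > K] = N(d₂) = N(-1.35) = 0.0885

0.0885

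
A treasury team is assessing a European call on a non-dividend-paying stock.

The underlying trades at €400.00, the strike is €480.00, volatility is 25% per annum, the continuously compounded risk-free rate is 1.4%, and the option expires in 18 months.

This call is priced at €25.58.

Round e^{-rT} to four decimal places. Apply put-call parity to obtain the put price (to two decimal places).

€95.60

exp(−rT) = exp(−0.014·1.5) = 0.9792
Put-call parity: C − P = S − K·e^(−rT) = 400 − 480·0.9792 = 400 − 470.0160 = -70.0160
P = C − (C − P) = 25.58 − (-70.0160) = 95.5960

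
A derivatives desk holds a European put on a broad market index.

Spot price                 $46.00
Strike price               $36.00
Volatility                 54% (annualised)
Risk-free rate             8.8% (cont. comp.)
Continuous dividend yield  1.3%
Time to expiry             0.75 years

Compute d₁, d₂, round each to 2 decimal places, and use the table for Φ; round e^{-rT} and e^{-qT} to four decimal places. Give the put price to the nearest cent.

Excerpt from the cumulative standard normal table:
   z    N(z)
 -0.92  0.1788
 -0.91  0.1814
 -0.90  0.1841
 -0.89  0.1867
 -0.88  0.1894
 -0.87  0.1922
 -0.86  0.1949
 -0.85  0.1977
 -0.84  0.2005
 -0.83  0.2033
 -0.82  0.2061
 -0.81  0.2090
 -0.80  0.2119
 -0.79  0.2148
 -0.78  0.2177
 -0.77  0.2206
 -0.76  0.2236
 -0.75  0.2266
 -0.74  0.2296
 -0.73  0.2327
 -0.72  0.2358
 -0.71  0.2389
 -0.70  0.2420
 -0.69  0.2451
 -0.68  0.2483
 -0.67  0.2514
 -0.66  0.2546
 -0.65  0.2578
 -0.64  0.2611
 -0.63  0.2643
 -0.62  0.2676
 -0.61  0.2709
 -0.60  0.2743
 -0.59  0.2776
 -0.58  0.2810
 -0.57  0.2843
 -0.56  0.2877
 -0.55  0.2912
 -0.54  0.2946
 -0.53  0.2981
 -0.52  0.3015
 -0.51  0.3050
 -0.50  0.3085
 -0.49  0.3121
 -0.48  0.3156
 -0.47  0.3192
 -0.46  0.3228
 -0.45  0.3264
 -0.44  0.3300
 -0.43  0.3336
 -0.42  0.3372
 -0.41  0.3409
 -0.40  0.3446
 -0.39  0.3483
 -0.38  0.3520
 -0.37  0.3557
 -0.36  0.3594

$2.86

T = 0.75;  σ√T = 0.4677
d₁ = [ln(46/36) + (0.088 − 0.013 + 0.54²/2)·0.75] / 0.4677 = [0.2451 + 0.1656] / 0.4677 = 0.8783 which rounds to 0.88
d₂ = d₁ − σ√T = 0.8783 − 0.4677 = 0.4106 which rounds to 0.41
e^(−qT) = e^(−0.013·0.75) = 0.9903;  e^(−rT) = e^(−0.088·0.75) = 0.9361
P = 36·0.9361·N(-0.41) − 46·0.9903·N(-0.88) = 36·0.9361·0.3409 − 46·0.9903·0.1894 = 11.4882 − 8.6279 = 2.8603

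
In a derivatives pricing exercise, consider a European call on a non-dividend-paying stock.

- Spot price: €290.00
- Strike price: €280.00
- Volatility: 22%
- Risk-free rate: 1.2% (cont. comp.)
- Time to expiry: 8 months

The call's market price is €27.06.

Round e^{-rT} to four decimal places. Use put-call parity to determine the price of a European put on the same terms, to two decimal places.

exp(−rT) = exp(−0.012·0.6667) = 0.9920
Put-call parity: C − P = S − K·e^(−rT) = 290 − 280·0.9920 = 290 − 277.7600 = 12.2400
P = C − (C − P) = 27.06 − (12.2400) = 14.8200

€14.82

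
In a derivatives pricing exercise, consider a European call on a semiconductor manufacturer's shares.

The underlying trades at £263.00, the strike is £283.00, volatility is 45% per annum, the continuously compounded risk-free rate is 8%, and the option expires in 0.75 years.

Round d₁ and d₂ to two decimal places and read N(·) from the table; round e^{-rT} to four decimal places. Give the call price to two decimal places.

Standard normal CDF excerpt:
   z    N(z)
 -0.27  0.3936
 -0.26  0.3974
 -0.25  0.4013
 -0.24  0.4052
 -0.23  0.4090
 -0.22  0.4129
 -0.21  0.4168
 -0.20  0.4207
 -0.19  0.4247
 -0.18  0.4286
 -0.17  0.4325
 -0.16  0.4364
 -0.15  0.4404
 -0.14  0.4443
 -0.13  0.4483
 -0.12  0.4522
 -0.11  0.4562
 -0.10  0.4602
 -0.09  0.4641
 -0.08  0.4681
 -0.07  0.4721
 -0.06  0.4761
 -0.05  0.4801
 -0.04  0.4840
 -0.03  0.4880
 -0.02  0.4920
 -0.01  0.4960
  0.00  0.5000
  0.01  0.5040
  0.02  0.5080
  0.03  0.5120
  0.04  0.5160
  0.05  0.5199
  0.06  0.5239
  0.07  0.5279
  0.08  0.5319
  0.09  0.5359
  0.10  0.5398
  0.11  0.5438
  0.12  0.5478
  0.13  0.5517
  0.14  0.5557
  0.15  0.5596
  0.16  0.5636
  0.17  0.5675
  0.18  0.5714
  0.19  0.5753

£39.22

T = 0.75;  σ√T = 0.3897
d₁ = [ln(263/283) + (0.08 + ½·0.45²)·0.75] / (σ√T) = (-0.0733 + 0.1359) / 0.3897 = 0.1607 ≈ 0.16
d₂ = 0.1607 − 0.3897 = -0.2290 ≈ -0.23
e^(−rT) = e^(−0.08·0.75) = 0.9418
N(d₁) = N(0.16) = 0.5636;  N(d₂) = N(-0.23) = 0.4090
C = 263·0.5636 − 283·0.9418·0.4090 = 148.2268 − 109.0105 = 39.2163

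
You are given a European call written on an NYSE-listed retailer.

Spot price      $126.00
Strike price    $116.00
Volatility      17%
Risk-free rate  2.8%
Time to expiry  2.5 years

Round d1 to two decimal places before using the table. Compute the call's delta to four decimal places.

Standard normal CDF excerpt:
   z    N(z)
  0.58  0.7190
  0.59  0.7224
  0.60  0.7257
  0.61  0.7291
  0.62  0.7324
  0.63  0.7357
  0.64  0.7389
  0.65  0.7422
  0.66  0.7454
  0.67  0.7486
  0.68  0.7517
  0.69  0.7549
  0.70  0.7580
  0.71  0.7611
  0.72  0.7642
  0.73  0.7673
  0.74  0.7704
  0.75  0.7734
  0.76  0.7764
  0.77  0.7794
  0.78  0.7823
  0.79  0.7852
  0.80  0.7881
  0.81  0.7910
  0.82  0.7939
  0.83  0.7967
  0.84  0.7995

0.7580

σ√T = 0.17 × 1.5811 = 0.2688
ln(S/K) + (r + σ²/2)T = ln(126/116) + (0.028 + 0.17²/2)·2.5 = 0.0827 + 0.1061 = 0.1888
d₁ = 0.1888 / 0.2688 = 0.7025 ≈ 0.70
N(d₁) = N(0.70) = 0.7580
Δ_call = N(d₁) = 0.7580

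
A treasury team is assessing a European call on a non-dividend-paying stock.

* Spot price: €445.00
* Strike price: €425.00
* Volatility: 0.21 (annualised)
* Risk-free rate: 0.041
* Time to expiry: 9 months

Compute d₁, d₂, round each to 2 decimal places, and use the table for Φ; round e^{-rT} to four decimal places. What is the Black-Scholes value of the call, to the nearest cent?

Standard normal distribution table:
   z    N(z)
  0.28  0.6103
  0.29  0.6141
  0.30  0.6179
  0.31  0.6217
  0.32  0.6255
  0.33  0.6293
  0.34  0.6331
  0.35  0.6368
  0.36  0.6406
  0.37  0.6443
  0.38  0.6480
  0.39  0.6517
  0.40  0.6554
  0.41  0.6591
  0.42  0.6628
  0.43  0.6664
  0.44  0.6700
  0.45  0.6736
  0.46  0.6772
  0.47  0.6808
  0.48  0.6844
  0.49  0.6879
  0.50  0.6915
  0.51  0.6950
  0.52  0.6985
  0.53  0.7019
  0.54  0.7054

€49.93

T = 0.75;  σ√T = 0.1819
d₁ = [ln(445/425) + (0.041 + ½·0.21²)·0.75] / (σ√T) = (0.0460 + 0.0473) / 0.1819 = 0.5129 → 0.51
d₂ = 0.5129 − 0.1819 = 0.3310 → 0.33
exp(−rT) = exp(−0.041·0.75) = 0.9697
N(d₁) = N(0.51) = 0.6950;  N(d₂) = N(0.33) = 0.6293
C = 445·0.6950 − 425·0.9697·0.6293 = 309.2750 − 259.3487 = 49.9263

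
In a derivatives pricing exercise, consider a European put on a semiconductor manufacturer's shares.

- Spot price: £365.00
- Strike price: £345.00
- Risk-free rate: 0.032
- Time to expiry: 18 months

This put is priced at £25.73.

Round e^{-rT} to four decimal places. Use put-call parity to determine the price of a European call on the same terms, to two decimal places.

e^(−rT) = e^(−0.032·1.5) = 0.9531
Put-call parity: C − P = S − K·e^(−rT) = 365 − 345·0.9531 = 365 − 328.8195 = 36.1805
C = P + (C − P) = 25.73 + (36.1805) = 61.9105

£61.91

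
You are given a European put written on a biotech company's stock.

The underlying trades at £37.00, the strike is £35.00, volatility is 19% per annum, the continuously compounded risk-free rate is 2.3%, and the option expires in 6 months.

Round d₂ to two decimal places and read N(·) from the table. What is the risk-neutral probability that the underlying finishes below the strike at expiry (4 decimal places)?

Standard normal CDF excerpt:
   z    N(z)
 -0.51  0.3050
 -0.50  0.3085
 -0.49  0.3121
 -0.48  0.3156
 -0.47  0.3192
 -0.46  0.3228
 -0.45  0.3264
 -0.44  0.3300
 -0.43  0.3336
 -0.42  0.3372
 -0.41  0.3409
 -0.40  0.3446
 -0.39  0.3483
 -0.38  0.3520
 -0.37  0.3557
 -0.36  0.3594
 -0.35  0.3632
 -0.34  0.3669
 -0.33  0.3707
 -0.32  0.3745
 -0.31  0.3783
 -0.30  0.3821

T = 0.5;  σ√T = 0.1344
d₁ = [ln(37/35) + (0.023 + ½·0.19²)·0.5] / (σ√T) = (0.0556 + 0.0205) / 0.1344 = 0.5664 ≈ 0.57
d₂ = 0.5664 − 0.1344 = 0.4320 ≈ 0.43
Pr(exercise) under Q = N(−d₂) = N(-0.43) = 0.3336

0.3336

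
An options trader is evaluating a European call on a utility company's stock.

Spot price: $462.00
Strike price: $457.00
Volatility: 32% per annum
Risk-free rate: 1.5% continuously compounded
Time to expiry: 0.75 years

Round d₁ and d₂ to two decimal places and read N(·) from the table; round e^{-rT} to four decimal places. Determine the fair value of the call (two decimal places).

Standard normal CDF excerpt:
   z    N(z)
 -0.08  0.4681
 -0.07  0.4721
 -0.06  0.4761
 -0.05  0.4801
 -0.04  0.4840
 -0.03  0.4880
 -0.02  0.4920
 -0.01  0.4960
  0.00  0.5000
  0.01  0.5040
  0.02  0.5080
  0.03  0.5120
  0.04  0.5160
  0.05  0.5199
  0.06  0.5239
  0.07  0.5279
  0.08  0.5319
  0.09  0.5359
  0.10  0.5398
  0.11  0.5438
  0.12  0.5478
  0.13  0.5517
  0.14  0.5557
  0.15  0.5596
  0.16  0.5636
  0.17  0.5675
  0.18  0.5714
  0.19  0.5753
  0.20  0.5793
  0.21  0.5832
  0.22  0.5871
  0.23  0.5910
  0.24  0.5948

$56.10

T = 0.75;  σ√T = 0.2771
d₁ = [ln(462/457) + (0.015 + 0.32²/2)·0.75] / 0.2771 = [0.0109 + 0.0497] / 0.2771 = 0.2184 which rounds to 0.22
d₂ = d₁ − σ√T = 0.2184 − 0.2771 = -0.0587 which rounds to -0.06
exp(−rT) = exp(−0.015·0.75) = 0.9888
N(d₁) = N(0.22) = 0.5871;  N(d₂) = N(-0.06) = 0.4761
C = 462·0.5871 − 457·0.9888·0.4761 = 271.2402 − 215.1408 = 56.0994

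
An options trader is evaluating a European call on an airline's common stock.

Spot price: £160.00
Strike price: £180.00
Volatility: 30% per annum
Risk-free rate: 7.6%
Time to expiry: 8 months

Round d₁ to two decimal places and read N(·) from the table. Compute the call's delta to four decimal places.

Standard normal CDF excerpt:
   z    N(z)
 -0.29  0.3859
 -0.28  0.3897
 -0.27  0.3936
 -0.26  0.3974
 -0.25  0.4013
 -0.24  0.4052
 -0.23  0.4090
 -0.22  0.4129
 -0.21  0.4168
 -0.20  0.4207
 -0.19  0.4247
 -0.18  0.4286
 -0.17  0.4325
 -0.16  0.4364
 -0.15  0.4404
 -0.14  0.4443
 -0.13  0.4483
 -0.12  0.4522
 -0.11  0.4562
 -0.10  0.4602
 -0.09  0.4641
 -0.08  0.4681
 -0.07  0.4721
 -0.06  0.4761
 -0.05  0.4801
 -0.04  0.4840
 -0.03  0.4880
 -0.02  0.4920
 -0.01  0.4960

0.4404

σ√T = 0.3·√0.6667 = 0.2449
ln(S/K) + (r + σ²/2)T = ln(160/180) + (0.076 + 0.3²/2)·0.6667 = -0.1178 + 0.0807 = -0.0371
d₁ = -0.0371 / 0.2449 = -0.1515 ≈ -0.15
N(d₁) = N(-0.15) = 0.4404
Δ_call = N(d₁) = 0.4404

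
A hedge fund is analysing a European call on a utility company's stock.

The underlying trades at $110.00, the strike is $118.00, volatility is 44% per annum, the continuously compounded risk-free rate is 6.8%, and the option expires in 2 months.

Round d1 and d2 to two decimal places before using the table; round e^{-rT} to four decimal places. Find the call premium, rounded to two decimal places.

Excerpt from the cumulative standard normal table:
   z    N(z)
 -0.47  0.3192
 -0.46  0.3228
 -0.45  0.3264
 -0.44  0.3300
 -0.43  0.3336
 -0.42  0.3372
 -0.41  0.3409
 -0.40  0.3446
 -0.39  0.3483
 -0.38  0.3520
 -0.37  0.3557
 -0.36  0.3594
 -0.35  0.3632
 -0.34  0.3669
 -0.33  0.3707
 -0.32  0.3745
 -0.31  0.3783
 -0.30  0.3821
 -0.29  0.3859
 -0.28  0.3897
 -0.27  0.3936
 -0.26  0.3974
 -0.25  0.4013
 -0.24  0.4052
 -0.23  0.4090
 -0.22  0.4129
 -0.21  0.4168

σ√T = 0.44·√0.1667 = 0.1796
d₁ = [ln(110/118) + (0.068 + 0.44²/2)·0.1667] / 0.1796 = [-0.0702 + 0.0275] / 0.1796 = -0.2379 which rounds to -0.24
d₂ = d₁ − σ√T = -0.2379 − 0.1796 = -0.4176 which rounds to -0.42
exp(−rT) = exp(−0.068·0.1667) = 0.9887
C = 110·N(-0.24) − 118·0.9887·N(-0.42) = 110·0.4052 − 118·0.9887·0.3372 = 44.5720 − 39.3400 = 5.2320

$5.23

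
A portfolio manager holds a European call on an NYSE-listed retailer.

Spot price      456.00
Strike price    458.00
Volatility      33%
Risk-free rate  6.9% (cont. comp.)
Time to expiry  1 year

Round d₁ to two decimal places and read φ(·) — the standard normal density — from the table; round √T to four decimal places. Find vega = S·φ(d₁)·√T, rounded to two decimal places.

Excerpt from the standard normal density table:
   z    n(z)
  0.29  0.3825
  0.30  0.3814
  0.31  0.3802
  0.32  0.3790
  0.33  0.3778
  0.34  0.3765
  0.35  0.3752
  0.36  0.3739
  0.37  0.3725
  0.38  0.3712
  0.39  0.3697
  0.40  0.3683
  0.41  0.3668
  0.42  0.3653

170.50

T = 1;  σ√T = 0.3300
d₁ = [ln(456/458) + (0.069 + 0.33²/2)·1] / 0.3300 = [-0.0044 + 0.1235] / 0.3300 = 0.3608 which rounds to 0.36
√T = √1 = 1.0000
φ(d₁) = φ(0.36) = 0.3739
vega = S·φ(d₁)·√T = 456·0.3739·1.0000 = 170.4984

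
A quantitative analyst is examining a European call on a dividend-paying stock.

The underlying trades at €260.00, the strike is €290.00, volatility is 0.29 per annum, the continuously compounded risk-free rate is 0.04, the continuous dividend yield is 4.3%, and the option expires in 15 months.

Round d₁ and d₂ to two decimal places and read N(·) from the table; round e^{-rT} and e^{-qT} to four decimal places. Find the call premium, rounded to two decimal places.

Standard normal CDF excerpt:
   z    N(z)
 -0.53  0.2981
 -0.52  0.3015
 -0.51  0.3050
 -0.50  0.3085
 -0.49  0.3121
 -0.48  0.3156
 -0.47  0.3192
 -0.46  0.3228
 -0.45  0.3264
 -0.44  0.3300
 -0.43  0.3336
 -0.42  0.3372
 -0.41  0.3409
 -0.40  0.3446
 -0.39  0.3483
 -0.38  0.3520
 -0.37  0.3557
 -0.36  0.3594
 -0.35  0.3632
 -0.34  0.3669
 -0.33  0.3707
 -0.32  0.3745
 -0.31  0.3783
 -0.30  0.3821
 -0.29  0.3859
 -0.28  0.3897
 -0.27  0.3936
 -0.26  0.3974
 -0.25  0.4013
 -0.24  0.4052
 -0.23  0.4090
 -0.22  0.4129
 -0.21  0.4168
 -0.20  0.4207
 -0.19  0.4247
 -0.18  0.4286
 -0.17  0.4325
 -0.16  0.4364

€20.51

T = 1.25;  σ√T = 0.3242
d₁ = [ln(260/290) + (0.04 − 0.043 + 0.29²/2)·1.25] / 0.3242 = [-0.1092 + 0.0488] / 0.3242 = -0.1862 ≈ -0.19
d₂ = d₁ − σ√T = -0.1862 − 0.3242 = -0.5105 ≈ -0.51
e^(−qT) = e^(−0.043·1.25) = 0.9477;  e^(−rT) = e^(−0.04·1.25) = 0.9512
C = 260·0.9477·N(-0.19) − 290·0.9512·N(-0.51) = 260·0.9477·0.4247 − 290·0.9512·0.3050 = 104.6469 − 84.1336 = 20.5133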